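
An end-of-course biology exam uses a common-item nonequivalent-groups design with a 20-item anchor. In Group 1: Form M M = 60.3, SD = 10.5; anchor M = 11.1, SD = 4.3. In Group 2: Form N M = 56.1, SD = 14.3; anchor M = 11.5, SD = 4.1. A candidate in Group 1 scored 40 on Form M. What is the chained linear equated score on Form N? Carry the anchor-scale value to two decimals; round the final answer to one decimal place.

25.7

Form M → anchor (Group 1): v = (4.3/10.5)(40 − 60.3) + 11.1 = 2.79
anchor → Form N (Group 2): y = (14.3/4.1)(2.79 − 11.5) + 56.1 = 25.7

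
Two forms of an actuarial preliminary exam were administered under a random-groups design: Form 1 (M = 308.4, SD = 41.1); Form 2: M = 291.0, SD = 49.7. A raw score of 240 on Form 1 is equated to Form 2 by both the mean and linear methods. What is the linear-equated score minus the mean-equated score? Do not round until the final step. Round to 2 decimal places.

-14.31

Mean-equated: 240 + (291.0 − 308.4) = 222.60
Linear-equated: (49.7/41.1)(240 − 308.4) + 291.0 = 208.288
Difference = 208.288 − 222.60 = -14.31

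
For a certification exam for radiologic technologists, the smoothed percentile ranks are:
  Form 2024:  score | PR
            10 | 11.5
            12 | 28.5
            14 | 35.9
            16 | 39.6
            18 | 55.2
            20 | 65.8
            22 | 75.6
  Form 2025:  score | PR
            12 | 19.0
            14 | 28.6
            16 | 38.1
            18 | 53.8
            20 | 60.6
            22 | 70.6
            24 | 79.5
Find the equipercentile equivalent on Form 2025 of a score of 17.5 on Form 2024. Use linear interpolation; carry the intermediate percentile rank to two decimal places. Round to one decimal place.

PR of 17.5 on Form 2024: 39.6 + (17.5 − 16)/(18 − 16) × (55.2 − 39.6) = 51.30
On Form 2025, PR 51.30 falls between score 16 (PR 38.1) and 18 (PR 53.8).
Interpolate: 16 + (51.30 − 38.1)/(53.8 − 38.1) × (18 − 16) = 17.7

17.7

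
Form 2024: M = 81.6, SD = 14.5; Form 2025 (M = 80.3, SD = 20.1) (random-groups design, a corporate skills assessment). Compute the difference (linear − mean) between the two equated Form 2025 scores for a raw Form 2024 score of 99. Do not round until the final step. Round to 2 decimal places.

6.72

Mean-equated: 99 + (80.3 − 81.6) = 97.70
Linear-equated: (20.1/14.5)(99 − 81.6) + 80.3 = 104.420
Difference = 104.420 − 97.70 = 6.72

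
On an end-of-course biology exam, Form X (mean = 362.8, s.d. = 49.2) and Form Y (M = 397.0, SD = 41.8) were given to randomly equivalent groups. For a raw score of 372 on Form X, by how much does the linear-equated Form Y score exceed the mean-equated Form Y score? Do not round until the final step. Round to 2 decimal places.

-1.38

Mean-equated: 372 + (397.0 − 362.8) = 406.20
Linear-equated: (41.8/49.2)(372 − 362.8) + 397.0 = 404.816
Difference = 404.816 − 406.20 = -1.38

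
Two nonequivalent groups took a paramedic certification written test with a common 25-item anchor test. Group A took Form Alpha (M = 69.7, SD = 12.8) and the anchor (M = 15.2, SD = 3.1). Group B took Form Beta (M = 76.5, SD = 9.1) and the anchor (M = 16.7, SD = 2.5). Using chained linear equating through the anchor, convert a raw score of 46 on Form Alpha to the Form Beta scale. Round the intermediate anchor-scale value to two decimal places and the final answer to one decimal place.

50.1

Form Alpha → anchor (Group A): v = (3.1/12.8)(46 − 69.7) + 15.2 = 9.46
anchor → Form Beta (Group B): y = (9.1/2.5)(9.46 − 16.7) + 76.5 = 50.1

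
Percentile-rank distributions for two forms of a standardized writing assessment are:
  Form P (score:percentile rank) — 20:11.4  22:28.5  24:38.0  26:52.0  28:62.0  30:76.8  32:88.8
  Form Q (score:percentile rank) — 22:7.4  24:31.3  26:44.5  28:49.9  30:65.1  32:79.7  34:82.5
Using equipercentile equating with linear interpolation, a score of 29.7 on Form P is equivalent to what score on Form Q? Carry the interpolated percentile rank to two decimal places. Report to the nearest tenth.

PR of 29.7 on Form P: 62.0 + (29.7 − 28)/(30 − 28) × (76.8 − 62.0) = 74.58
On Form Q, PR 74.58 falls between score 30 (PR 65.1) and 32 (PR 79.7).
Interpolate: 30 + (74.58 − 65.1)/(79.7 − 65.1) × (32 − 30) = 31.3

31.3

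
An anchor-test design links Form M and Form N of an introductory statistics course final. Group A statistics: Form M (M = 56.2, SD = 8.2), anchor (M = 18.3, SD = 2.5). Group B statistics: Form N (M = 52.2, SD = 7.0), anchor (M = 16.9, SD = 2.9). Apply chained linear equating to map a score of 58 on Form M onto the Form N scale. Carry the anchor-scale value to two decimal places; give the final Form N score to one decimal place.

56.9

Form M → anchor (Group A): v = (2.5/8.2)(58 − 56.2) + 18.3 = 18.85
anchor → Form N (Group B): y = (7.0/2.9)(18.85 − 16.9) + 52.2 = 56.9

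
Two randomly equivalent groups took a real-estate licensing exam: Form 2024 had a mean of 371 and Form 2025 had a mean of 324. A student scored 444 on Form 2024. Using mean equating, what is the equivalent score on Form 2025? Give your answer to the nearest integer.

Mean equating: y = x + (M_Y − M_X) = 444 + (324 − 371) = 397

397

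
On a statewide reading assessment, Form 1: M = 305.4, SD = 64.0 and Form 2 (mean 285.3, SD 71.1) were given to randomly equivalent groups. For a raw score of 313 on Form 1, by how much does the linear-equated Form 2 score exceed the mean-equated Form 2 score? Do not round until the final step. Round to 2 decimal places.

Mean-equated: 313 + (285.3 − 305.4) = 292.90
Linear-equated: (71.1/64.0)(313 − 305.4) + 285.3 = 293.743
Difference = 293.743 − 292.90 = 0.84

0.84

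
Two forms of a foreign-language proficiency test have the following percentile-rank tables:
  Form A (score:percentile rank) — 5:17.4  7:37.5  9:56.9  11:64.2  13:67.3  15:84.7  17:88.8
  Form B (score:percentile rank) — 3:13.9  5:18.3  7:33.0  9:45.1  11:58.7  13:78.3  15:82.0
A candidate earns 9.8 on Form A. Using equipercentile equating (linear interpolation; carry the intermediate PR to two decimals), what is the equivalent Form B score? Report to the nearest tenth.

PR of 9.8 on Form A: 56.9 + (9.8 − 9)/(11 − 9) × (64.2 − 56.9) = 59.82
On Form B, PR 59.82 falls between score 11 (PR 58.7) and 13 (PR 78.3).
Interpolate: 11 + (59.82 − 58.7)/(78.3 − 58.7) × (13 − 11) = 11.1

11.1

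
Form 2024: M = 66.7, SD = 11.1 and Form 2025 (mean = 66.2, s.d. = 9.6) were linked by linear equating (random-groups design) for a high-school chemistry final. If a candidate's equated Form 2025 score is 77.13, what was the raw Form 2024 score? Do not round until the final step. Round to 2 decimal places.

79.34

Invert y = (SD_Y/SD_X)(x − M_X) + M_Y:
x = (SD_X/SD_Y)(y − M_Y) + M_X = (11.1/9.6)(77.13 − 66.2) + 66.7
x = 1.156250 × 10.930 + 66.7 = 79.34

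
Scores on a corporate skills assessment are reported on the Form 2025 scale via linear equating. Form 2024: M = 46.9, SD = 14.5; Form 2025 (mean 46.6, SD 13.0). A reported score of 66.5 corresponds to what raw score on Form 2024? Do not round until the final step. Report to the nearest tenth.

Invert y = (SD_Y/SD_X)(x − M_X) + M_Y:
x = (SD_X/SD_Y)(y − M_Y) + M_X = (14.5/13.0)(66.5 − 46.6) + 46.9
x = 1.115385 × 19.900 + 46.9 = 69.1

69.1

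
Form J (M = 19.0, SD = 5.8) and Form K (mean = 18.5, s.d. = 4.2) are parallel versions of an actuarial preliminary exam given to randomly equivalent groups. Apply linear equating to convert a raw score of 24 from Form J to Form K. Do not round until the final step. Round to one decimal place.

Linear equating: y = (SD_Y/SD_X)(x − M_X) + M_Y
y = (4.2/5.8)(24 − 19.0) + 18.5
y = 0.724138 × 5.0 + 18.5 = 3.6207 + 18.5 = 22.1

22.1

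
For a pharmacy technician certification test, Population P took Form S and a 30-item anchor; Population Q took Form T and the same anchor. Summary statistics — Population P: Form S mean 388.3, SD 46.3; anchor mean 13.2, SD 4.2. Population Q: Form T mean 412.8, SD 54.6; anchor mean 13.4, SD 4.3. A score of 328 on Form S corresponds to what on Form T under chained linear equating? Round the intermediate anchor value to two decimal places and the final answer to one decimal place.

Form S → anchor (Population P): v = (4.2/46.3)(328 − 388.3) + 13.2 = 7.73
anchor → Form T (Population Q): y = (54.6/4.3)(7.73 − 13.4) + 412.8 = 340.8

340.8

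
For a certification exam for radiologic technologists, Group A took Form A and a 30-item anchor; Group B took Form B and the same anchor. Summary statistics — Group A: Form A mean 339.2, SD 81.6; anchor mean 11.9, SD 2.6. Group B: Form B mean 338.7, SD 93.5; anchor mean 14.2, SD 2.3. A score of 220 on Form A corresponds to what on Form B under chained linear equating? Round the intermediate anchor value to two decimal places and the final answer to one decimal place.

90.7

Form A → anchor (Group A): v = (2.6/81.6)(220 − 339.2) + 11.9 = 8.10
anchor → Form B (Group B): y = (93.5/2.3)(8.10 − 14.2) + 338.7 = 90.7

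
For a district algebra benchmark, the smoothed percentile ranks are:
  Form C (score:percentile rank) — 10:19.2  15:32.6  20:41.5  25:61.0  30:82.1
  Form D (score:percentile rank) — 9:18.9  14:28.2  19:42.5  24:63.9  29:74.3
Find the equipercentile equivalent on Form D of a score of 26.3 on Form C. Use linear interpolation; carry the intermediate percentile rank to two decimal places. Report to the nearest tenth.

25.2

PR of 26.3 on Form C: 61.0 + (26.3 − 25)/(30 − 25) × (82.1 − 61.0) = 66.49
On Form D, PR 66.49 falls between score 24 (PR 63.9) and 29 (PR 74.3).
Interpolate: 24 + (66.49 − 63.9)/(74.3 − 63.9) × (29 − 24) = 25.2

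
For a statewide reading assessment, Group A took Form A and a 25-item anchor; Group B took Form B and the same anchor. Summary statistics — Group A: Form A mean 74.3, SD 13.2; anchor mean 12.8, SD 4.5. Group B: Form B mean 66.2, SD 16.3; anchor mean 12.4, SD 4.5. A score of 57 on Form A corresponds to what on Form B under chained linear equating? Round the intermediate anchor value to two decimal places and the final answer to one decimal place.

46.3

Form A → anchor (Group A): v = (4.5/13.2)(57 − 74.3) + 12.8 = 6.90
anchor → Form B (Group B): y = (16.3/4.5)(6.90 − 12.4) + 66.2 = 46.3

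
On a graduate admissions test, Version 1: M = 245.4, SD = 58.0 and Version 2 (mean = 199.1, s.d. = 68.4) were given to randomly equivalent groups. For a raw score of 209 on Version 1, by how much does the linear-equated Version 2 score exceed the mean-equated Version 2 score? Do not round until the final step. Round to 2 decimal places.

-6.53

Mean-equated: 209 + (199.1 − 245.4) = 162.70
Linear-equated: (68.4/58.0)(209 − 245.4) + 199.1 = 156.173
Difference = 156.173 − 162.70 = -6.53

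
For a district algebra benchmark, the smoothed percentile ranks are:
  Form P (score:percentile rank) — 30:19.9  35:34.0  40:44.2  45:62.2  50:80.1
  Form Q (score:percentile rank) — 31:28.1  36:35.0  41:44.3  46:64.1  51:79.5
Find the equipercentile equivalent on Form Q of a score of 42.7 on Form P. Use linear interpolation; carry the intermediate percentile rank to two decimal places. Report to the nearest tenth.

PR of 42.7 on Form P: 44.2 + (42.7 − 40)/(45 − 40) × (62.2 − 44.2) = 53.92
On Form Q, PR 53.92 falls between score 41 (PR 44.3) and 46 (PR 64.1).
Interpolate: 41 + (53.92 − 44.3)/(64.1 − 44.3) × (46 − 41) = 43.4

43.4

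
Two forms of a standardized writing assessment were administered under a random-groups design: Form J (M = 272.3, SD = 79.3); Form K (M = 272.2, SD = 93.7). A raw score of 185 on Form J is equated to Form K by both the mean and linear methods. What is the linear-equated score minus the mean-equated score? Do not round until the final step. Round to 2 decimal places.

Mean-equated: 185 + (272.2 − 272.3) = 184.90
Linear-equated: (93.7/79.3)(185 − 272.3) + 272.2 = 169.047
Difference = 169.047 − 184.90 = -15.85

-15.85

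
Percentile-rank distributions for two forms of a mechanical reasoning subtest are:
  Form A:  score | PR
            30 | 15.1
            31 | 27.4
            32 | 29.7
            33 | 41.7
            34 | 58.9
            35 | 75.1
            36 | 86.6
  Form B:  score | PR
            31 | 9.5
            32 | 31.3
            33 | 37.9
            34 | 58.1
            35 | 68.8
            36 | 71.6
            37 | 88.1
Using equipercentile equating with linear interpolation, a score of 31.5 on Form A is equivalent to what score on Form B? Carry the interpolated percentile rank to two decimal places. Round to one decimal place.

PR of 31.5 on Form A: 27.4 + (31.5 − 31)/(32 − 31) × (29.7 − 27.4) = 28.55
On Form B, PR 28.55 falls between score 31 (PR 9.5) and 32 (PR 31.3).
Interpolate: 31 + (28.55 − 9.5)/(31.3 − 9.5) × (32 − 31) = 31.9

31.9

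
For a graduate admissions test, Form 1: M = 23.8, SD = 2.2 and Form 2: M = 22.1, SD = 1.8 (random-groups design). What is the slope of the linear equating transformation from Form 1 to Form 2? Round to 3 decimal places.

0.818

A = SD_Y / SD_X = 1.8 / 2.2 = 0.818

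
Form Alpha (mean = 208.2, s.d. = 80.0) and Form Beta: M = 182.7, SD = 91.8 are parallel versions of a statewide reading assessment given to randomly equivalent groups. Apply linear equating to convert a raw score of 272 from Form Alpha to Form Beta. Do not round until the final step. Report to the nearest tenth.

255.9

Linear equating: y = (SD_Y/SD_X)(x − M_X) + M_Y
y = (91.8/80.0)(272 − 208.2) + 182.7
y = 1.147500 × 63.8 + 182.7 = 73.2105 + 182.7 = 255.9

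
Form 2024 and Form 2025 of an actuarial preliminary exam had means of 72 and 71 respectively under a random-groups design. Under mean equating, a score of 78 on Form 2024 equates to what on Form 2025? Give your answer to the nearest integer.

77

Mean equating: y = x + (M_Y − M_X) = 78 + (71 − 72) = 77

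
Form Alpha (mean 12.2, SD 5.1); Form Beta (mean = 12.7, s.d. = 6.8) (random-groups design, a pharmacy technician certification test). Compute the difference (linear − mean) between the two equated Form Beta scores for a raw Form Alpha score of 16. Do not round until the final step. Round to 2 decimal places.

1.27

Mean-equated: 16 + (12.7 − 12.2) = 16.50
Linear-equated: (6.8/5.1)(16 − 12.2) + 12.7 = 17.767
Difference = 17.767 − 16.50 = 1.27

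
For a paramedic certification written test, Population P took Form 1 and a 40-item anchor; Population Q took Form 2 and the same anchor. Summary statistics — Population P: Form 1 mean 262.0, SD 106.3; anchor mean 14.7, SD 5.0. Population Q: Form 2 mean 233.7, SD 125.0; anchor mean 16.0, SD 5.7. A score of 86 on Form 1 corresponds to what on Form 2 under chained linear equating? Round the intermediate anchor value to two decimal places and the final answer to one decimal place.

Form 1 → anchor (Population P): v = (5.0/106.3)(86 − 262.0) + 14.7 = 6.42
anchor → Form 2 (Population Q): y = (125.0/5.7)(6.42 − 16.0) + 233.7 = 23.6

23.6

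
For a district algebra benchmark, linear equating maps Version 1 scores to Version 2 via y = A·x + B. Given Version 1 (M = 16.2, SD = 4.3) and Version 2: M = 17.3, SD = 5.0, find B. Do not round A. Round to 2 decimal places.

A = SD_Y / SD_X = 5.0 / 4.3 = 1.162791
B = M_Y − A·M_X = 17.3 − 1.162791 × 16.2 = -1.54

-1.54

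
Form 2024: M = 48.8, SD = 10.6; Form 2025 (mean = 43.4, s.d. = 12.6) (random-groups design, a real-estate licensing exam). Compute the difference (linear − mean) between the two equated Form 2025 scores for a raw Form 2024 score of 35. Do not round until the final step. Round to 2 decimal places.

-2.60

Mean-equated: 35 + (43.4 − 48.8) = 29.60
Linear-equated: (12.6/10.6)(35 − 48.8) + 43.4 = 26.996
Difference = 26.996 − 29.60 = -2.60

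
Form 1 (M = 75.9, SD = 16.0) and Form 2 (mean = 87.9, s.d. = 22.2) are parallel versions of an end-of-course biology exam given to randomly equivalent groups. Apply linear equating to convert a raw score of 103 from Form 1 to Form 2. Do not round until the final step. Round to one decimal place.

Linear equating: y = (SD_Y/SD_X)(x − M_X) + M_Y
y = (22.2/16.0)(103 − 75.9) + 87.9
y = 1.387500 × 27.1 + 87.9 = 37.6012 + 87.9 = 125.5

125.5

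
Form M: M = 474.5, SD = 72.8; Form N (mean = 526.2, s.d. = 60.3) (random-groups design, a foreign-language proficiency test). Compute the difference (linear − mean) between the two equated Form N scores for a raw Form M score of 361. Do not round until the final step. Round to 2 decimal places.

19.49

Mean-equated: 361 + (526.2 − 474.5) = 412.70
Linear-equated: (60.3/72.8)(361 − 474.5) + 526.2 = 432.188
Difference = 432.188 − 412.70 = 19.49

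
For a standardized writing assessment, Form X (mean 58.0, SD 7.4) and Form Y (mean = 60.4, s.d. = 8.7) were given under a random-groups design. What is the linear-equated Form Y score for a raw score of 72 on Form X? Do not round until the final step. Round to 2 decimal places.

Linear equating: y = (SD_Y/SD_X)(x − M_X) + M_Y
y = (8.7/7.4)(72 − 58.0) + 60.4
y = 1.175676 × 14.0 + 60.4 = 16.4595 + 60.4 = 76.86

76.86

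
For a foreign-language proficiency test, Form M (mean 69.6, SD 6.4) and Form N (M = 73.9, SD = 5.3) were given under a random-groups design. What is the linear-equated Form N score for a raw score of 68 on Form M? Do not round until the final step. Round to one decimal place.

72.6

Linear equating: y = (SD_Y/SD_X)(x − M_X) + M_Y
y = (5.3/6.4)(68 − 69.6) + 73.9
y = 0.828125 × -1.6 + 73.9 = -1.3250 + 73.9 = 72.6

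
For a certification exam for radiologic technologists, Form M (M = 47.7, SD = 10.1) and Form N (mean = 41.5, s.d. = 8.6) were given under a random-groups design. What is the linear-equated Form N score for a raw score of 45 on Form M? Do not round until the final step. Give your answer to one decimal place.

Linear equating: y = (SD_Y/SD_X)(x − M_X) + M_Y
y = (8.6/10.1)(45 − 47.7) + 41.5
y = 0.851485 × -2.7 + 41.5 = -2.2990 + 41.5 = 39.2

39.2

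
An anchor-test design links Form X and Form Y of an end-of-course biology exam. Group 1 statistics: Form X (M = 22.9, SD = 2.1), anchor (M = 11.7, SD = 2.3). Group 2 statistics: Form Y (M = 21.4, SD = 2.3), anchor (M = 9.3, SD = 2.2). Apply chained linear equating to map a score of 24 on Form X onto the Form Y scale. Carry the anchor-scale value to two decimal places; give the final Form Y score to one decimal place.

Form X → anchor (Group 1): v = (2.3/2.1)(24 − 22.9) + 11.7 = 12.90
anchor → Form Y (Group 2): y = (2.3/2.2)(12.90 − 9.3) + 21.4 = 25.2

25.2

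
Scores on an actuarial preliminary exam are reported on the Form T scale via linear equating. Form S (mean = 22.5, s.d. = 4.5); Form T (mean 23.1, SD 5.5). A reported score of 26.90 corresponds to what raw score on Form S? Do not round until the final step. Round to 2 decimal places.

Invert y = (SD_Y/SD_X)(x − M_X) + M_Y:
x = (SD_X/SD_Y)(y − M_Y) + M_X = (4.5/5.5)(26.90 − 23.1) + 22.5
x = 0.818182 × 3.800 + 22.5 = 25.61

25.61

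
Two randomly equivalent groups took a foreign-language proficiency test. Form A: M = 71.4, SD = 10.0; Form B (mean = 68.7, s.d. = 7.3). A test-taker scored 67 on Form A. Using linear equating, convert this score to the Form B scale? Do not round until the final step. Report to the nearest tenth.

65.5

Linear equating: y = (SD_Y/SD_X)(x − M_X) + M_Y
y = (7.3/10.0)(67 − 71.4) + 68.7
y = 0.730000 × -4.4 + 68.7 = -3.2120 + 68.7 = 65.5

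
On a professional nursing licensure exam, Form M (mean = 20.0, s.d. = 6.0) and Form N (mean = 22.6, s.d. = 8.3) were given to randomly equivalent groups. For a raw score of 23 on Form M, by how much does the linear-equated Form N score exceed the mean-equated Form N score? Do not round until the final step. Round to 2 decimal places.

1.15

Mean-equated: 23 + (22.6 − 20.0) = 25.60
Linear-equated: (8.3/6.0)(23 − 20.0) + 22.6 = 26.750
Difference = 26.750 − 25.60 = 1.15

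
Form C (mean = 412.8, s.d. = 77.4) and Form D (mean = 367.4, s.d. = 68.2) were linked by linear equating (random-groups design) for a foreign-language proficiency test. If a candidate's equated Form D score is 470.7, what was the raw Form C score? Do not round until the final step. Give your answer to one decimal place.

530.0

Invert y = (SD_Y/SD_X)(x − M_X) + M_Y:
x = (SD_X/SD_Y)(y − M_Y) + M_X = (77.4/68.2)(470.7 − 367.4) + 412.8
x = 1.134897 × 103.300 + 412.8 = 530.0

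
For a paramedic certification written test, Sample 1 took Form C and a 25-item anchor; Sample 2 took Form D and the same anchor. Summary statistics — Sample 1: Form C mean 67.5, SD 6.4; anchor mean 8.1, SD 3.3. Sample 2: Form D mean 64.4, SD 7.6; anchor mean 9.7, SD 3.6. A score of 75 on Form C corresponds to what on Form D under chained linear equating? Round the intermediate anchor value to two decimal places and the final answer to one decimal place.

69.2

Form C → anchor (Sample 1): v = (3.3/6.4)(75 − 67.5) + 8.1 = 11.97
anchor → Form D (Sample 2): y = (7.6/3.6)(11.97 − 9.7) + 64.4 = 69.2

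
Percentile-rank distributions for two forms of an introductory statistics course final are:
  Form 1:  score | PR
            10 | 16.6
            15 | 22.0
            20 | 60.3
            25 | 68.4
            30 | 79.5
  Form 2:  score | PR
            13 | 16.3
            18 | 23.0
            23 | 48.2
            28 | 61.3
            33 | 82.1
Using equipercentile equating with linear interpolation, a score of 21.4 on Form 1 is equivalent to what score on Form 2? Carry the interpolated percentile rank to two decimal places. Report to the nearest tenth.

28.3

PR of 21.4 on Form 1: 60.3 + (21.4 − 20)/(25 − 20) × (68.4 − 60.3) = 62.57
On Form 2, PR 62.57 falls between score 28 (PR 61.3) and 33 (PR 82.1).
Interpolate: 28 + (62.57 − 61.3)/(82.1 − 61.3) × (33 − 28) = 28.3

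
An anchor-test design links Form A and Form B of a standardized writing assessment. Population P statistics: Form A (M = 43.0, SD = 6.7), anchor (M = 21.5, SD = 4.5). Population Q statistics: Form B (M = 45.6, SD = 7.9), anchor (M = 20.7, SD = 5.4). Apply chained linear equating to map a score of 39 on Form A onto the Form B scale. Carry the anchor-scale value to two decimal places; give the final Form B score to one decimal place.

Form A → anchor (Population P): v = (4.5/6.7)(39 − 43.0) + 21.5 = 18.81
anchor → Form B (Population Q): y = (7.9/5.4)(18.81 − 20.7) + 45.6 = 42.8

42.8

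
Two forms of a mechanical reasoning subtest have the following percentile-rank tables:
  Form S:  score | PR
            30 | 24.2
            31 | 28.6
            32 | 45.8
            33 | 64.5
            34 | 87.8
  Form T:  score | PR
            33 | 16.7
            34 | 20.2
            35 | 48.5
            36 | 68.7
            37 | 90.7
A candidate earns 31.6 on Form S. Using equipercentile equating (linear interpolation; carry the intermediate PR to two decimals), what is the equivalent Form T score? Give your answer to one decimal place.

34.7

PR of 31.6 on Form S: 28.6 + (31.6 − 31)/(32 − 31) × (45.8 − 28.6) = 38.92
On Form T, PR 38.92 falls between score 34 (PR 20.2) and 35 (PR 48.5).
Interpolate: 34 + (38.92 − 20.2)/(48.5 − 20.2) × (35 − 34) = 34.7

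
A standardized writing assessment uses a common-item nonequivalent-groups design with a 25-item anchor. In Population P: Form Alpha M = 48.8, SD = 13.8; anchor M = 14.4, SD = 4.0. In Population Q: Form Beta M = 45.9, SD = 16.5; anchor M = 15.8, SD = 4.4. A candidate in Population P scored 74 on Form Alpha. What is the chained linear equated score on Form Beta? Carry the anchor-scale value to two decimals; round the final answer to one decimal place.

68.0

Form Alpha → anchor (Population P): v = (4.0/13.8)(74 − 48.8) + 14.4 = 21.70
anchor → Form Beta (Population Q): y = (16.5/4.4)(21.70 − 15.8) + 45.9 = 68.0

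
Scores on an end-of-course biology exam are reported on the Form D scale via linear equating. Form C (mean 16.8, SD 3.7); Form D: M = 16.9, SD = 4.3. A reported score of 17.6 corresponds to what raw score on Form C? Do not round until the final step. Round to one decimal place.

17.4

Invert y = (SD_Y/SD_X)(x − M_X) + M_Y:
x = (SD_X/SD_Y)(y − M_Y) + M_X = (3.7/4.3)(17.6 − 16.9) + 16.8
x = 0.860465 × 0.700 + 16.8 = 17.4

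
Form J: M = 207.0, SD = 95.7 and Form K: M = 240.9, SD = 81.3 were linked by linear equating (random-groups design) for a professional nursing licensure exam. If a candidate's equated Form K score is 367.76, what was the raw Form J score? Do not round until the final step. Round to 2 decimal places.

356.33

Invert y = (SD_Y/SD_X)(x − M_X) + M_Y:
x = (SD_X/SD_Y)(y − M_Y) + M_X = (95.7/81.3)(367.76 − 240.9) + 207.0
x = 1.177122 × 126.860 + 207.0 = 356.33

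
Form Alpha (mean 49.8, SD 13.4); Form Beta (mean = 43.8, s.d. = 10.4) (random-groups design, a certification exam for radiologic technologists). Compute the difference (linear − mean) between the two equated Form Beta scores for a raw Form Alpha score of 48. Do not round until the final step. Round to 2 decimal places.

Mean-equated: 48 + (43.8 − 49.8) = 42.00
Linear-equated: (10.4/13.4)(48 − 49.8) + 43.8 = 42.403
Difference = 42.403 − 42.00 = 0.40

0.40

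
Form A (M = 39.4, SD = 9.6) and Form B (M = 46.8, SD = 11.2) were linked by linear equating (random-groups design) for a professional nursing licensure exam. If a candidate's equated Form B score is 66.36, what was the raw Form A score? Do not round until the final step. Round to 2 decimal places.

Invert y = (SD_Y/SD_X)(x − M_X) + M_Y:
x = (SD_X/SD_Y)(y − M_Y) + M_X = (9.6/11.2)(66.36 − 46.8) + 39.4
x = 0.857143 × 19.560 + 39.4 = 56.17

56.17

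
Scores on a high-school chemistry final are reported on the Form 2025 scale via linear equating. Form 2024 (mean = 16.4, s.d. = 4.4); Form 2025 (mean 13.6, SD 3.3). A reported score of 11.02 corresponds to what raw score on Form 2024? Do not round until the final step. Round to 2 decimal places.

12.96

Invert y = (SD_Y/SD_X)(x − M_X) + M_Y:
x = (SD_X/SD_Y)(y − M_Y) + M_X = (4.4/3.3)(11.02 − 13.6) + 16.4
x = 1.333333 × -2.580 + 16.4 = 12.96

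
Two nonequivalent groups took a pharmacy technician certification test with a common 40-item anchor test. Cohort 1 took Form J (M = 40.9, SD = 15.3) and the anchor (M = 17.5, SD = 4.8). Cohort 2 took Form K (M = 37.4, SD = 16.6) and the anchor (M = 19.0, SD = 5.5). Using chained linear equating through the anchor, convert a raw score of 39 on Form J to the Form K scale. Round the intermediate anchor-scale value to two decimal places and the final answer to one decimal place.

Form J → anchor (Cohort 1): v = (4.8/15.3)(39 − 40.9) + 17.5 = 16.90
anchor → Form K (Cohort 2): y = (16.6/5.5)(16.90 − 19.0) + 37.4 = 31.1

31.1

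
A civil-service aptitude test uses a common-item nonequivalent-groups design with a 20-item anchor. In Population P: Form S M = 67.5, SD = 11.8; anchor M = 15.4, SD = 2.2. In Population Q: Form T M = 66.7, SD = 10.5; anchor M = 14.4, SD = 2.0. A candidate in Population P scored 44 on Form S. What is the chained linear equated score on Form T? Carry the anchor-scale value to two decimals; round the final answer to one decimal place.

49.0

Form S → anchor (Population P): v = (2.2/11.8)(44 − 67.5) + 15.4 = 11.02
anchor → Form T (Population Q): y = (10.5/2.0)(11.02 − 14.4) + 66.7 = 49.0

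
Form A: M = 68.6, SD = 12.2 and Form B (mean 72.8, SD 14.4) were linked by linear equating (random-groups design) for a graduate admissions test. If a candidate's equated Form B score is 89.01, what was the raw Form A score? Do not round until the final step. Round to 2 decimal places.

Invert y = (SD_Y/SD_X)(x − M_X) + M_Y:
x = (SD_X/SD_Y)(y − M_Y) + M_X = (12.2/14.4)(89.01 − 72.8) + 68.6
x = 0.847222 × 16.210 + 68.6 = 82.33

82.33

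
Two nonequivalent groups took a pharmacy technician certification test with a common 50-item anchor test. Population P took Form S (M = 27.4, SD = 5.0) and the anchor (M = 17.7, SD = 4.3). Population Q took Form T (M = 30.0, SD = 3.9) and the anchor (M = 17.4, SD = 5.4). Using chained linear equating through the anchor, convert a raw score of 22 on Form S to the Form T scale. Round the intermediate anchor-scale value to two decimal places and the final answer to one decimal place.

26.9

Form S → anchor (Population P): v = (4.3/5.0)(22 − 27.4) + 17.7 = 13.06
anchor → Form T (Population Q): y = (3.9/5.4)(13.06 − 17.4) + 30.0 = 26.9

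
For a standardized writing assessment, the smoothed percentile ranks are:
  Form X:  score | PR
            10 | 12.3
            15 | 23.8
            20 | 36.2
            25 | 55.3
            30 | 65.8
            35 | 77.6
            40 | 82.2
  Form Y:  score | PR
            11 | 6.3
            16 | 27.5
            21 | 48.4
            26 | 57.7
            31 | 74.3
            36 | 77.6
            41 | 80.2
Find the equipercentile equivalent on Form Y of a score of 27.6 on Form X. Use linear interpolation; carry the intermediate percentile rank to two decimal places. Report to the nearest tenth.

26.9

PR of 27.6 on Form X: 55.3 + (27.6 − 25)/(30 − 25) × (65.8 − 55.3) = 60.76
On Form Y, PR 60.76 falls between score 26 (PR 57.7) and 31 (PR 74.3).
Interpolate: 26 + (60.76 − 57.7)/(74.3 − 57.7) × (31 − 26) = 26.9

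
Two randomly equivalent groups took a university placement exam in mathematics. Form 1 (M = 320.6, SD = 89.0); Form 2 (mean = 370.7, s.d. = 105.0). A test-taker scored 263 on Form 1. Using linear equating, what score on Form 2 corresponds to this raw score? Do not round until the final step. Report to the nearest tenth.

Linear equating: y = (SD_Y/SD_X)(x − M_X) + M_Y
y = (105.0/89.0)(263 − 320.6) + 370.7
y = 1.179775 × -57.6 + 370.7 = -67.9551 + 370.7 = 302.7

302.7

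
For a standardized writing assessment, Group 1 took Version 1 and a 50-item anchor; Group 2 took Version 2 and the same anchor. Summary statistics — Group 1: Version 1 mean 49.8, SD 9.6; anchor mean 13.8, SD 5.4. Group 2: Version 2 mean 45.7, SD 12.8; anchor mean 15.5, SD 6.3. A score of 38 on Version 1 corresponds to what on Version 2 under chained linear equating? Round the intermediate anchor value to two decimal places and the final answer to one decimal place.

28.8

Version 1 → anchor (Group 1): v = (5.4/9.6)(38 − 49.8) + 13.8 = 7.16
anchor → Version 2 (Group 2): y = (12.8/6.3)(7.16 − 15.5) + 45.7 = 28.8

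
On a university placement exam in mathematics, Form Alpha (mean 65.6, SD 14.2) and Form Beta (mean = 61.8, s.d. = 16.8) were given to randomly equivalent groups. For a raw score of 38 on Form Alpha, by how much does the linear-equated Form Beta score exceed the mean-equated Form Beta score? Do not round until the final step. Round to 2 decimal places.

Mean-equated: 38 + (61.8 − 65.6) = 34.20
Linear-equated: (16.8/14.2)(38 − 65.6) + 61.8 = 29.146
Difference = 29.146 − 34.20 = -5.05

-5.05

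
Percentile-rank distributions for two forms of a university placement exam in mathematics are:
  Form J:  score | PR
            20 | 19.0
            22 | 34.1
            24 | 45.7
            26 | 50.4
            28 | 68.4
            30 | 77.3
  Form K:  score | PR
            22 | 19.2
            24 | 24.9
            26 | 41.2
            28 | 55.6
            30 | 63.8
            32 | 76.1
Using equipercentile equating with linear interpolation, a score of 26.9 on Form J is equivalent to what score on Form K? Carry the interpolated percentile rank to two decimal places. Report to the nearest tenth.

PR of 26.9 on Form J: 50.4 + (26.9 − 26)/(28 − 26) × (68.4 − 50.4) = 58.50
On Form K, PR 58.50 falls between score 28 (PR 55.6) and 30 (PR 63.8).
Interpolate: 28 + (58.50 − 55.6)/(63.8 − 55.6) × (30 − 28) = 28.7

28.7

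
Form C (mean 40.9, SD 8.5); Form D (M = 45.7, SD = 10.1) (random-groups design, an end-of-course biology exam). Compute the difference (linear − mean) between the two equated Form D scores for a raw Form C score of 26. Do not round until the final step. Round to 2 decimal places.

Mean-equated: 26 + (45.7 − 40.9) = 30.80
Linear-equated: (10.1/8.5)(26 − 40.9) + 45.7 = 27.995
Difference = 27.995 − 30.80 = -2.80

-2.80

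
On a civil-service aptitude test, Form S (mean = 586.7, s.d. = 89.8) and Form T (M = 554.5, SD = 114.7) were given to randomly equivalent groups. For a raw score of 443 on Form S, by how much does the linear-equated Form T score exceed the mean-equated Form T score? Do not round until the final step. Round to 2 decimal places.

Mean-equated: 443 + (554.5 − 586.7) = 410.80
Linear-equated: (114.7/89.8)(443 − 586.7) + 554.5 = 370.954
Difference = 370.954 − 410.80 = -39.85

-39.85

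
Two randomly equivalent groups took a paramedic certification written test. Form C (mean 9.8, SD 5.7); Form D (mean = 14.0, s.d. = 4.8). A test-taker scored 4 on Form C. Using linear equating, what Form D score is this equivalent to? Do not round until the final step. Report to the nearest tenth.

9.1

Linear equating: y = (SD_Y/SD_X)(x − M_X) + M_Y
y = (4.8/5.7)(4 − 9.8) + 14.0
y = 0.842105 × -5.8 + 14.0 = -4.8842 + 14.0 = 9.1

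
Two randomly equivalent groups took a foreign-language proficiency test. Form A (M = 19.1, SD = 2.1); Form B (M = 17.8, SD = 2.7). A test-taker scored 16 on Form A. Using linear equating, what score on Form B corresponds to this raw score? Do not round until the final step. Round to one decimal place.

Linear equating: y = (SD_Y/SD_X)(x − M_X) + M_Y
y = (2.7/2.1)(16 − 19.1) + 17.8
y = 1.285714 × -3.1 + 17.8 = -3.9857 + 17.8 = 13.8

13.8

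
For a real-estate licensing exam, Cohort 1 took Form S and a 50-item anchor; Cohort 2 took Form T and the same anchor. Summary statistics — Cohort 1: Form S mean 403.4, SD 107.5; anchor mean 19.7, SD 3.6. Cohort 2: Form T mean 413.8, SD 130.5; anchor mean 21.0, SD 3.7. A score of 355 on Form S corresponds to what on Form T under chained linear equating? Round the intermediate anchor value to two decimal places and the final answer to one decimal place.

310.8

Form S → anchor (Cohort 1): v = (3.6/107.5)(355 − 403.4) + 19.7 = 18.08
anchor → Form T (Cohort 2): y = (130.5/3.7)(18.08 − 21.0) + 413.8 = 310.8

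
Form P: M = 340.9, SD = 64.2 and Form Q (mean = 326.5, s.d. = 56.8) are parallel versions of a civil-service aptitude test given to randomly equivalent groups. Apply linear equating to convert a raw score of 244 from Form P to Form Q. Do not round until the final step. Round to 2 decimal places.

240.77

Linear equating: y = (SD_Y/SD_X)(x − M_X) + M_Y
y = (56.8/64.2)(244 − 340.9) + 326.5
y = 0.884735 × -96.9 + 326.5 = -85.7308 + 326.5 = 240.77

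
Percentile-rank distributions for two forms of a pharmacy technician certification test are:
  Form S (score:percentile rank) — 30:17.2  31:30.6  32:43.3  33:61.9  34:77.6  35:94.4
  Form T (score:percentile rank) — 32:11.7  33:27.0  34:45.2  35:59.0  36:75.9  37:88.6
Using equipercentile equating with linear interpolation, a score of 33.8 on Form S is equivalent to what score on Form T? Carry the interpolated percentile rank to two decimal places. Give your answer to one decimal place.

PR of 33.8 on Form S: 61.9 + (33.8 − 33)/(34 − 33) × (77.6 − 61.9) = 74.46
On Form T, PR 74.46 falls between score 35 (PR 59.0) and 36 (PR 75.9).
Interpolate: 35 + (74.46 − 59.0)/(75.9 − 59.0) × (36 − 35) = 35.9

35.9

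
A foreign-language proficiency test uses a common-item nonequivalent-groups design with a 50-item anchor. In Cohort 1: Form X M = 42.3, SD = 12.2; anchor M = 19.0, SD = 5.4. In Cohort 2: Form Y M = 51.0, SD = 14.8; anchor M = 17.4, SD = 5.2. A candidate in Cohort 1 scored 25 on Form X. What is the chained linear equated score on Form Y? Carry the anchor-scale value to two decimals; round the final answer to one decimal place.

33.8

Form X → anchor (Cohort 1): v = (5.4/12.2)(25 − 42.3) + 19.0 = 11.34
anchor → Form Y (Cohort 2): y = (14.8/5.2)(11.34 − 17.4) + 51.0 = 33.8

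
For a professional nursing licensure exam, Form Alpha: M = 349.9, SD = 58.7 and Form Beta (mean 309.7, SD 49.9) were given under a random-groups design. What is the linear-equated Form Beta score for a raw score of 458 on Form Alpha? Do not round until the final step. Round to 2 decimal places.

Linear equating: y = (SD_Y/SD_X)(x − M_X) + M_Y
y = (49.9/58.7)(458 − 349.9) + 309.7
y = 0.850085 × 108.1 + 309.7 = 91.8942 + 309.7 = 401.59

401.59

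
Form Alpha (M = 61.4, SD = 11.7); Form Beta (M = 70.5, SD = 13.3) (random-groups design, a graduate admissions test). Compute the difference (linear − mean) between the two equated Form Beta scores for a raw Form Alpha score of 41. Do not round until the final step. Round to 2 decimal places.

-2.79

Mean-equated: 41 + (70.5 − 61.4) = 50.10
Linear-equated: (13.3/11.7)(41 − 61.4) + 70.5 = 47.310
Difference = 47.310 − 50.10 = -2.79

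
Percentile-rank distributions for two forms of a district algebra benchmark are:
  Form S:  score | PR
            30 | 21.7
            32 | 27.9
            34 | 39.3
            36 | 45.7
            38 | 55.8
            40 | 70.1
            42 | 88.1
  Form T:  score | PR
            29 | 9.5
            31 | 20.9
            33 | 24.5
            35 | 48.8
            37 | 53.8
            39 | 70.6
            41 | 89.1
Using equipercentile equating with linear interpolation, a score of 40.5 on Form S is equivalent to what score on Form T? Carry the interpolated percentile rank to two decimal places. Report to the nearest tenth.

39.4

PR of 40.5 on Form S: 70.1 + (40.5 − 40)/(42 − 40) × (88.1 − 70.1) = 74.60
On Form T, PR 74.60 falls between score 39 (PR 70.6) and 41 (PR 89.1).
Interpolate: 39 + (74.60 − 70.6)/(89.1 − 70.6) × (41 − 39) = 39.4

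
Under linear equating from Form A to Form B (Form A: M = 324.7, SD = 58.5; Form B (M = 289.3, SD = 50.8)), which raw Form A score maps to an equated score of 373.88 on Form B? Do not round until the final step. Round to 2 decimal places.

422.10

Invert y = (SD_Y/SD_X)(x − M_X) + M_Y:
x = (SD_X/SD_Y)(y − M_Y) + M_X = (58.5/50.8)(373.88 − 289.3) + 324.7
x = 1.151575 × 84.580 + 324.7 = 422.10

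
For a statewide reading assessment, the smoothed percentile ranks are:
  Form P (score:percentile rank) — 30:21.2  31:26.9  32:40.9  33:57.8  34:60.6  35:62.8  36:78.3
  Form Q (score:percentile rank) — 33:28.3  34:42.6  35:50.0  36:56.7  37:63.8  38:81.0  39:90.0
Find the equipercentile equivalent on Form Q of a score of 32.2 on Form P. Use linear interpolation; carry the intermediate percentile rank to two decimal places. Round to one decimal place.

34.2

PR of 32.2 on Form P: 40.9 + (32.2 − 32)/(33 − 32) × (57.8 − 40.9) = 44.28
On Form Q, PR 44.28 falls between score 34 (PR 42.6) and 35 (PR 50.0).
Interpolate: 34 + (44.28 − 42.6)/(50.0 − 42.6) × (35 − 34) = 34.2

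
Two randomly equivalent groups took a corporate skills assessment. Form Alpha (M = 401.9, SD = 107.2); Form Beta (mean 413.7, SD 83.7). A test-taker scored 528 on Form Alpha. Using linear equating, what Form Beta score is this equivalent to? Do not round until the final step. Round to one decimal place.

Linear equating: y = (SD_Y/SD_X)(x − M_X) + M_Y
y = (83.7/107.2)(528 − 401.9) + 413.7
y = 0.780784 × 126.1 + 413.7 = 98.4568 + 413.7 = 512.2

512.2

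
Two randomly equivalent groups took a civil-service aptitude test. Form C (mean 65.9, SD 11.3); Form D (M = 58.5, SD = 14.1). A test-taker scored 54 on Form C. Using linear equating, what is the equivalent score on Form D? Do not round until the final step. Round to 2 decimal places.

43.65

Linear equating: y = (SD_Y/SD_X)(x − M_X) + M_Y
y = (14.1/11.3)(54 − 65.9) + 58.5
y = 1.247788 × -11.9 + 58.5 = -14.8487 + 58.5 = 43.65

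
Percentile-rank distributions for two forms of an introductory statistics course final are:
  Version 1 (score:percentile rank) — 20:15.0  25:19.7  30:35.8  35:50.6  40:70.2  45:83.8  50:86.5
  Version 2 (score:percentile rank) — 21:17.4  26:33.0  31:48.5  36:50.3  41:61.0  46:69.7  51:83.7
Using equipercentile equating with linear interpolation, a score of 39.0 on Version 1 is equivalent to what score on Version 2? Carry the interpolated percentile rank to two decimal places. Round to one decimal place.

PR of 39.0 on Version 1: 50.6 + (39.0 − 35)/(40 − 35) × (70.2 − 50.6) = 66.28
On Version 2, PR 66.28 falls between score 41 (PR 61.0) and 46 (PR 69.7).
Interpolate: 41 + (66.28 − 61.0)/(69.7 − 61.0) × (46 − 41) = 44.0

44.0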